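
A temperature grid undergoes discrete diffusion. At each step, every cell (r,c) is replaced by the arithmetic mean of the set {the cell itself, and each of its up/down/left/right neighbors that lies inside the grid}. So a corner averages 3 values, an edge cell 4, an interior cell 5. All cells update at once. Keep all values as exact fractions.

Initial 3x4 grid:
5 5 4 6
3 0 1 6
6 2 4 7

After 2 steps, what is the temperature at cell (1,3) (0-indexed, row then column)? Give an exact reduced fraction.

Answer: 19/4

Derivation:
Step 1: cell (1,3) = 5
Step 2: cell (1,3) = 19/4
Full grid after step 2:
  34/9 421/120 95/24 43/9
  137/40 76/25 177/50 19/4
  61/18 371/120 91/24 85/18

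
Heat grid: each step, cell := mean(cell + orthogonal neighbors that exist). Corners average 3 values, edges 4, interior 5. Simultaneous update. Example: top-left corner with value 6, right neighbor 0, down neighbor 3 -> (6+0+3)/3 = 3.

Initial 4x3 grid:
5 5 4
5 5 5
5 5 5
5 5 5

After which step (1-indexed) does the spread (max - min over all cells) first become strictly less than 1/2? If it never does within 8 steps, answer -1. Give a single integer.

Step 1: max=5, min=14/3, spread=1/3
  -> spread < 1/2 first at step 1
Step 2: max=5, min=85/18, spread=5/18
Step 3: max=5, min=1039/216, spread=41/216
Step 4: max=5, min=125383/25920, spread=4217/25920
Step 5: max=35921/7200, min=7566851/1555200, spread=38417/311040
Step 6: max=717403/144000, min=455359789/93312000, spread=1903471/18662400
Step 7: max=21484241/4320000, min=27392610911/5598720000, spread=18038617/223948800
Step 8: max=1931073241/388800000, min=1646347817149/335923200000, spread=883978523/13436928000

Answer: 1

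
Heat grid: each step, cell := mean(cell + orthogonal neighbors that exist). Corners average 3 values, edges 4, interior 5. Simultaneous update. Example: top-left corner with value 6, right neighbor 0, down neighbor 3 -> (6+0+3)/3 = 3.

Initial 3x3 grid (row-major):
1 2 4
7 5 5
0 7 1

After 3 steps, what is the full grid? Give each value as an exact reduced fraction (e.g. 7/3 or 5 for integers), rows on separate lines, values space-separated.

Answer: 7997/2160 4247/1200 8287/2160
17663/4800 8081/2000 6071/1600
4391/1080 6221/1600 557/135

Derivation:
After step 1:
  10/3 3 11/3
  13/4 26/5 15/4
  14/3 13/4 13/3
After step 2:
  115/36 19/5 125/36
  329/80 369/100 339/80
  67/18 349/80 34/9
After step 3:
  7997/2160 4247/1200 8287/2160
  17663/4800 8081/2000 6071/1600
  4391/1080 6221/1600 557/135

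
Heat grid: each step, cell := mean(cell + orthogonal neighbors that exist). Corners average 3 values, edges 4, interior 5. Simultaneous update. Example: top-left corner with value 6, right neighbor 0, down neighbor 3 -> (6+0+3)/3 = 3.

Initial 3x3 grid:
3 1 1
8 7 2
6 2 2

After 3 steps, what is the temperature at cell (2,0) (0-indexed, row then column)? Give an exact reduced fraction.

Answer: 2005/432

Derivation:
Step 1: cell (2,0) = 16/3
Step 2: cell (2,0) = 187/36
Step 3: cell (2,0) = 2005/432
Full grid after step 3:
  49/12 313/90 73/27
  1657/360 4427/1200 2189/720
  2005/432 11681/2880 51/16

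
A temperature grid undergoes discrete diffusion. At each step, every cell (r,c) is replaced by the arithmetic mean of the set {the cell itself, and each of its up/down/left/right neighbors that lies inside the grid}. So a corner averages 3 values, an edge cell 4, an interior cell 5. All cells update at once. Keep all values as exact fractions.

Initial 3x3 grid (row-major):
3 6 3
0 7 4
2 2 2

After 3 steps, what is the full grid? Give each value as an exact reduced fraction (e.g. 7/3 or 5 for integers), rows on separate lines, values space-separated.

Answer: 827/240 56431/14400 8663/2160
11389/3600 5093/1500 2269/600
5813/2160 14827/4800 7033/2160

Derivation:
After step 1:
  3 19/4 13/3
  3 19/5 4
  4/3 13/4 8/3
After step 2:
  43/12 953/240 157/36
  167/60 94/25 37/10
  91/36 221/80 119/36
After step 3:
  827/240 56431/14400 8663/2160
  11389/3600 5093/1500 2269/600
  5813/2160 14827/4800 7033/2160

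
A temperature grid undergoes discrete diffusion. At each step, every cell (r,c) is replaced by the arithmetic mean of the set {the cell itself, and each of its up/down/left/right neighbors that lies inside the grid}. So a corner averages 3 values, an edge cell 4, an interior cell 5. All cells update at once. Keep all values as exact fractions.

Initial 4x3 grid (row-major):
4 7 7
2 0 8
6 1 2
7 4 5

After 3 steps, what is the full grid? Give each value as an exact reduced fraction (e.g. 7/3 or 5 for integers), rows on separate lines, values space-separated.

Answer: 4543/1080 32107/7200 10871/2160
1697/450 24901/6000 31277/7200
14291/3600 11263/3000 28957/7200
9001/2160 58849/14400 4193/1080

Derivation:
After step 1:
  13/3 9/2 22/3
  3 18/5 17/4
  4 13/5 4
  17/3 17/4 11/3
After step 2:
  71/18 593/120 193/36
  56/15 359/100 1151/240
  229/60 369/100 871/240
  167/36 971/240 143/36
After step 3:
  4543/1080 32107/7200 10871/2160
  1697/450 24901/6000 31277/7200
  14291/3600 11263/3000 28957/7200
  9001/2160 58849/14400 4193/1080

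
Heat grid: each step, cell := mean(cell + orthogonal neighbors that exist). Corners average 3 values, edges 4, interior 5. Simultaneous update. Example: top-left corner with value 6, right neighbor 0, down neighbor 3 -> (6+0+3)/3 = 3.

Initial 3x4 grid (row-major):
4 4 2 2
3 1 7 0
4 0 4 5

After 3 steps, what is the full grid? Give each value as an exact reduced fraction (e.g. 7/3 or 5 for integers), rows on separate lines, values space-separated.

Answer: 679/216 1333/450 10999/3600 368/135
857/300 6143/2000 17399/6000 22373/7200
1213/432 20153/7200 7691/2400 2201/720

Derivation:
After step 1:
  11/3 11/4 15/4 4/3
  3 3 14/5 7/2
  7/3 9/4 4 3
After step 2:
  113/36 79/24 319/120 103/36
  3 69/25 341/100 319/120
  91/36 139/48 241/80 7/2
After step 3:
  679/216 1333/450 10999/3600 368/135
  857/300 6143/2000 17399/6000 22373/7200
  1213/432 20153/7200 7691/2400 2201/720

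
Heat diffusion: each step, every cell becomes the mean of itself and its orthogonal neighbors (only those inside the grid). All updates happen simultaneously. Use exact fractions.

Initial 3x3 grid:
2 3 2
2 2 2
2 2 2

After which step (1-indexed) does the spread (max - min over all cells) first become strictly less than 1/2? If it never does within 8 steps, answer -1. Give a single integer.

Answer: 1

Derivation:
Step 1: max=7/3, min=2, spread=1/3
  -> spread < 1/2 first at step 1
Step 2: max=547/240, min=2, spread=67/240
Step 3: max=4757/2160, min=407/200, spread=1807/10800
Step 4: max=1885963/864000, min=11161/5400, spread=33401/288000
Step 5: max=16781933/7776000, min=1123391/540000, spread=3025513/38880000
Step 6: max=6685726867/3110400000, min=60355949/28800000, spread=53531/995328
Step 7: max=399280925849/186624000000, min=16343116051/7776000000, spread=450953/11943936
Step 8: max=23903783560603/11197440000000, min=1967248610519/933120000000, spread=3799043/143327232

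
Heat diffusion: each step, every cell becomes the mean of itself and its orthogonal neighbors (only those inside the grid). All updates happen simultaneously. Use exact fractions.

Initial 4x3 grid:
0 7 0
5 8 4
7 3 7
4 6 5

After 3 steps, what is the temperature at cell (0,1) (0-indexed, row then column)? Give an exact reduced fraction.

Step 1: cell (0,1) = 15/4
Step 2: cell (0,1) = 1009/240
Step 3: cell (0,1) = 63107/14400
Full grid after step 3:
  1589/360 63107/14400 9289/2160
  11677/2400 1783/375 4307/900
  36511/7200 31873/6000 2027/400
  11497/2160 37381/7200 161/30

Answer: 63107/14400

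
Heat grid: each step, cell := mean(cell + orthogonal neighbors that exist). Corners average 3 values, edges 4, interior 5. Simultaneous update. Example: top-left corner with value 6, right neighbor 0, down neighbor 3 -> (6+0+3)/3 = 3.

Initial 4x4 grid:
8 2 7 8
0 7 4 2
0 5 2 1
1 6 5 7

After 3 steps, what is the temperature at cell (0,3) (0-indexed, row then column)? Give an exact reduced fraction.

Answer: 649/135

Derivation:
Step 1: cell (0,3) = 17/3
Step 2: cell (0,3) = 44/9
Step 3: cell (0,3) = 649/135
Full grid after step 3:
  4303/1080 6691/1440 33919/7200 649/135
  1055/288 11623/3000 6577/1500 30229/7200
  863/288 11071/3000 5777/1500 28613/7200
  683/216 5107/1440 29183/7200 539/135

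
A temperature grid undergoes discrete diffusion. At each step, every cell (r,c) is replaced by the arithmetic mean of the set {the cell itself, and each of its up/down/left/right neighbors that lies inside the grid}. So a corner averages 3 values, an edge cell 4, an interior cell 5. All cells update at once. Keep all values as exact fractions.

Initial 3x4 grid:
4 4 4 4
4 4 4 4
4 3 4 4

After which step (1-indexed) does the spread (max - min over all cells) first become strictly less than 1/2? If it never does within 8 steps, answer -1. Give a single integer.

Answer: 1

Derivation:
Step 1: max=4, min=11/3, spread=1/3
  -> spread < 1/2 first at step 1
Step 2: max=4, min=449/120, spread=31/120
Step 3: max=4, min=4109/1080, spread=211/1080
Step 4: max=7153/1800, min=415103/108000, spread=14077/108000
Step 5: max=428317/108000, min=3747593/972000, spread=5363/48600
Step 6: max=237131/60000, min=112899191/29160000, spread=93859/1166400
Step 7: max=383463533/97200000, min=6788125519/1749600000, spread=4568723/69984000
Step 8: max=11482381111/2916000000, min=408123564371/104976000000, spread=8387449/167961600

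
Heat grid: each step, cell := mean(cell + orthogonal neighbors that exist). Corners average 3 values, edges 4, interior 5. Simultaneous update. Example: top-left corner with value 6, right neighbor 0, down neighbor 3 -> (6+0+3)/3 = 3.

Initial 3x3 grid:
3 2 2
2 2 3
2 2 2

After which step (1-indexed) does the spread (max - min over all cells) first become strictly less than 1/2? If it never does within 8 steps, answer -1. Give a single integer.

Answer: 1

Derivation:
Step 1: max=7/3, min=2, spread=1/3
  -> spread < 1/2 first at step 1
Step 2: max=547/240, min=25/12, spread=47/240
Step 3: max=2461/1080, min=171/80, spread=61/432
Step 4: max=146237/64800, min=93233/43200, spread=511/5184
Step 5: max=8735089/3888000, min=5643851/2592000, spread=4309/62208
Step 6: max=521543633/233280000, min=113378099/51840000, spread=36295/746496
Step 7: max=31202643901/13996800000, min=20483249059/9331200000, spread=305773/8957952
Step 8: max=1867713511397/839808000000, min=1231725929473/559872000000, spread=2575951/107495424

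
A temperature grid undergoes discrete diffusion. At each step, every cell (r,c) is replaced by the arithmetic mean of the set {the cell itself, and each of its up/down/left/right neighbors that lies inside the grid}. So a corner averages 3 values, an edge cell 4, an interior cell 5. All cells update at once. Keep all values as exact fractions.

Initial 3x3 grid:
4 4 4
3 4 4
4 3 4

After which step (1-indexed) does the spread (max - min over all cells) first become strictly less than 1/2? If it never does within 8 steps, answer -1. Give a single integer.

Step 1: max=4, min=10/3, spread=2/3
Step 2: max=4, min=287/80, spread=33/80
  -> spread < 1/2 first at step 2
Step 3: max=349/90, min=3883/1080, spread=61/216
Step 4: max=10439/2700, min=237761/64800, spread=511/2592
Step 5: max=137599/36000, min=14322067/3888000, spread=4309/31104
Step 6: max=18508763/4860000, min=865736249/233280000, spread=36295/373248
Step 7: max=4421464169/1166400000, min=52102029403/13996800000, spread=305773/4478976
Step 8: max=44113424503/11664000000, min=3135917329841/839808000000, spread=2575951/53747712

Answer: 2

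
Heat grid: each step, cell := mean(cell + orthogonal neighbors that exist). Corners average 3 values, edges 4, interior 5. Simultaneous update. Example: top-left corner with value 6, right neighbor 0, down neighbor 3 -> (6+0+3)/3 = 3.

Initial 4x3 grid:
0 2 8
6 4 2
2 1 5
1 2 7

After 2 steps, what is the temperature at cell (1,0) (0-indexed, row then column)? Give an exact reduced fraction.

Step 1: cell (1,0) = 3
Step 2: cell (1,0) = 67/24
Full grid after step 2:
  55/18 79/24 49/12
  67/24 341/100 31/8
  299/120 74/25 479/120
  83/36 713/240 67/18

Answer: 67/24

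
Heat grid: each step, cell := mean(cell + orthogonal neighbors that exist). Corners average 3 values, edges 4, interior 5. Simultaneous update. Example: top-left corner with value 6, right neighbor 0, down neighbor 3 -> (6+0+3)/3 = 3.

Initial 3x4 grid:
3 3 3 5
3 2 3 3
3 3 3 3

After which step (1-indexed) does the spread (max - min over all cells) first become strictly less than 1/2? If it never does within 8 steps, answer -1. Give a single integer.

Answer: 3

Derivation:
Step 1: max=11/3, min=11/4, spread=11/12
Step 2: max=32/9, min=277/100, spread=707/900
Step 3: max=7183/2160, min=13589/4800, spread=21359/43200
  -> spread < 1/2 first at step 3
Step 4: max=105983/32400, min=123049/43200, spread=10957/25920
Step 5: max=12425309/3888000, min=7474781/2592000, spread=97051/311040
Step 6: max=738029281/233280000, min=450635179/155520000, spread=4966121/18662400
Step 7: max=43817399579/13996800000, min=27262299761/9331200000, spread=46783199/223948800
Step 8: max=2612247854761/839808000000, min=1644468989299/559872000000, spread=2328709933/13436928000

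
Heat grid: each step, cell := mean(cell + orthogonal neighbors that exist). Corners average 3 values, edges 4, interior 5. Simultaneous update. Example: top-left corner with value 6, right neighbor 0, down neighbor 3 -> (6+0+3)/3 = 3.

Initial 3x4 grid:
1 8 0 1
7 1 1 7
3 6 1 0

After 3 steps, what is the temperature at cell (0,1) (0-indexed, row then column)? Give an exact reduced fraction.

Answer: 5729/1800

Derivation:
Step 1: cell (0,1) = 5/2
Step 2: cell (0,1) = 56/15
Step 3: cell (0,1) = 5729/1800
Full grid after step 3:
  536/135 5729/1800 10163/3600 1049/432
  6679/1800 21133/6000 1921/750 35437/14400
  8591/2160 22841/7200 19801/7200 127/54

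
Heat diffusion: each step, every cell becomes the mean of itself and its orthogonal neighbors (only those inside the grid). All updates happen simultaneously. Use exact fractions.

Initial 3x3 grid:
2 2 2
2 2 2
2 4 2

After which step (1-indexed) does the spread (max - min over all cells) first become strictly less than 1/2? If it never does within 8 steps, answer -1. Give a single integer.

Answer: 3

Derivation:
Step 1: max=8/3, min=2, spread=2/3
Step 2: max=307/120, min=2, spread=67/120
Step 3: max=2597/1080, min=207/100, spread=1807/5400
  -> spread < 1/2 first at step 3
Step 4: max=1021963/432000, min=5761/2700, spread=33401/144000
Step 5: max=9005933/3888000, min=583391/270000, spread=3025513/19440000
Step 6: max=3575326867/1555200000, min=31555949/14400000, spread=53531/497664
Step 7: max=212656925849/93312000000, min=8567116051/3888000000, spread=450953/5971968
Step 8: max=12706343560603/5598720000000, min=1034128610519/466560000000, spread=3799043/71663616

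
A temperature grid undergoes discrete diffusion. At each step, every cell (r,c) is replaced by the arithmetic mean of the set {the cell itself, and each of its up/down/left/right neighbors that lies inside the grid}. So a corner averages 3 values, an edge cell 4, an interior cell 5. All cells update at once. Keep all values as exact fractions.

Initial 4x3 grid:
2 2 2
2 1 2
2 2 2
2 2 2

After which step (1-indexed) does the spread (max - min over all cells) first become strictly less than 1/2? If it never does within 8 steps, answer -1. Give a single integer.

Step 1: max=2, min=7/4, spread=1/4
  -> spread < 1/2 first at step 1
Step 2: max=2, min=177/100, spread=23/100
Step 3: max=787/400, min=8789/4800, spread=131/960
Step 4: max=14009/7200, min=79849/43200, spread=841/8640
Step 5: max=2786627/1440000, min=32017949/17280000, spread=56863/691200
Step 6: max=24930457/12960000, min=289505659/155520000, spread=386393/6220800
Step 7: max=9947641187/5184000000, min=116022276869/62208000000, spread=26795339/497664000
Step 8: max=594993850333/311040000000, min=6981144285871/3732480000000, spread=254051069/5971968000

Answer: 1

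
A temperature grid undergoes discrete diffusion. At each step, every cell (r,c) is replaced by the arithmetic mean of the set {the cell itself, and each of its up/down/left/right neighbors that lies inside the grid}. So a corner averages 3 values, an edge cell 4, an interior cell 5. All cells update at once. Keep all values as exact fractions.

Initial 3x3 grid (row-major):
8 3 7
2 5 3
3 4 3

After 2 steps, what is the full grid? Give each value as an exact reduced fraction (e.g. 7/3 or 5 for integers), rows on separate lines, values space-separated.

After step 1:
  13/3 23/4 13/3
  9/2 17/5 9/2
  3 15/4 10/3
After step 2:
  175/36 1069/240 175/36
  457/120 219/50 467/120
  15/4 809/240 139/36

Answer: 175/36 1069/240 175/36
457/120 219/50 467/120
15/4 809/240 139/36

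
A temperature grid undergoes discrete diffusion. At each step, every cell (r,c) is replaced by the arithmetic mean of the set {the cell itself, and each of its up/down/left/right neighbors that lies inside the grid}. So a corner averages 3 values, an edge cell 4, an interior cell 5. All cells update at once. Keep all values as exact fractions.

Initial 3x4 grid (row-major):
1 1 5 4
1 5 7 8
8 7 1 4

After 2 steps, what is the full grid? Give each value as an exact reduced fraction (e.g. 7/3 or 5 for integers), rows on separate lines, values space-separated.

Answer: 31/12 249/80 1087/240 47/9
857/240 107/25 483/100 419/80
43/9 293/60 293/60 89/18

Derivation:
After step 1:
  1 3 17/4 17/3
  15/4 21/5 26/5 23/4
  16/3 21/4 19/4 13/3
After step 2:
  31/12 249/80 1087/240 47/9
  857/240 107/25 483/100 419/80
  43/9 293/60 293/60 89/18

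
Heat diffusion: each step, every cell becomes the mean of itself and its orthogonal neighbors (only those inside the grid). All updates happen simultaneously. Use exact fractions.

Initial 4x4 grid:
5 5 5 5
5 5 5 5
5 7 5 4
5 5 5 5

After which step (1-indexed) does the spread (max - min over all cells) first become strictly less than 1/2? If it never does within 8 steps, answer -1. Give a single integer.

Answer: 3

Derivation:
Step 1: max=11/2, min=14/3, spread=5/6
Step 2: max=27/5, min=173/36, spread=107/180
Step 3: max=1271/240, min=17633/3600, spread=179/450
  -> spread < 1/2 first at step 3
Step 4: max=1139/216, min=35621/7200, spread=7037/21600
Step 5: max=847877/162000, min=322267/64800, spread=84419/324000
Step 6: max=2535311/486000, min=32355983/6480000, spread=4344491/19440000
Step 7: max=757181987/145800000, min=292003519/58320000, spread=54346379/291600000
Step 8: max=226475843/43740000, min=43922201591/8748000000, spread=1372967009/8748000000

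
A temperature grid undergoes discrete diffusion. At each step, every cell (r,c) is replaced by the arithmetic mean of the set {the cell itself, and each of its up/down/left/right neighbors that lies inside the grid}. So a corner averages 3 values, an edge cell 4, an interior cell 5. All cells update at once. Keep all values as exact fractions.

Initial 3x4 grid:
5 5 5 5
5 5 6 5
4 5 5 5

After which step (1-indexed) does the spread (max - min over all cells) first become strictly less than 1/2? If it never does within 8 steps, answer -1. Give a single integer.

Answer: 3

Derivation:
Step 1: max=21/4, min=14/3, spread=7/12
Step 2: max=523/100, min=85/18, spread=457/900
Step 3: max=24811/4800, min=10507/2160, spread=13159/43200
  -> spread < 1/2 first at step 3
Step 4: max=222551/43200, min=633953/129600, spread=337/1296
Step 5: max=88638691/17280000, min=38403127/7776000, spread=29685679/155520000
Step 6: max=796329581/155520000, min=2312422493/466560000, spread=61253/373248
Step 7: max=47637339679/9331200000, min=139318946287/27993600000, spread=14372291/111974400
Step 8: max=2853121543661/559872000000, min=8378773204733/1679616000000, spread=144473141/1343692800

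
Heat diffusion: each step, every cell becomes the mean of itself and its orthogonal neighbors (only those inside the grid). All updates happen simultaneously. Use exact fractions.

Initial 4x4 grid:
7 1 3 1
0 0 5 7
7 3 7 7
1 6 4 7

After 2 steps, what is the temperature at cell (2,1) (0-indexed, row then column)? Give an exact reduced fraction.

Answer: 357/100

Derivation:
Step 1: cell (2,1) = 23/5
Step 2: cell (2,1) = 357/100
Full grid after step 2:
  107/36 583/240 799/240 67/18
  643/240 341/100 189/50 301/60
  931/240 357/100 136/25 29/5
  131/36 563/120 207/40 19/3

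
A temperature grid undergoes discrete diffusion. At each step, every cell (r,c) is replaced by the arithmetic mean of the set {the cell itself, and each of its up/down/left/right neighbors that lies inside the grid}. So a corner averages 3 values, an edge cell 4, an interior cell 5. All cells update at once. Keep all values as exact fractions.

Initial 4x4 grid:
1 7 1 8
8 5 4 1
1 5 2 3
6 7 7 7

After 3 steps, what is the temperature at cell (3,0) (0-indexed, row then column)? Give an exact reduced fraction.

Answer: 2135/432

Derivation:
Step 1: cell (3,0) = 14/3
Step 2: cell (3,0) = 191/36
Step 3: cell (3,0) = 2135/432
Full grid after step 3:
  10133/2160 14977/3600 15253/3600 7931/2160
  31409/7200 5563/1200 22937/6000 28811/7200
  1417/288 26953/6000 27691/6000 29563/7200
  2135/432 1889/360 8767/1800 10537/2160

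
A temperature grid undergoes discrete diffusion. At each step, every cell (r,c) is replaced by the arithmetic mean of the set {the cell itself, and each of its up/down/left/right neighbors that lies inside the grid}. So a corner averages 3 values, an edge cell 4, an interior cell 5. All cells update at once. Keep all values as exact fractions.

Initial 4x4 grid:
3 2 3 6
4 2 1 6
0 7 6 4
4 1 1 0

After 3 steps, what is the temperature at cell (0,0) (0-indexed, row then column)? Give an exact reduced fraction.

Step 1: cell (0,0) = 3
Step 2: cell (0,0) = 31/12
Step 3: cell (0,0) = 1027/360
Full grid after step 3:
  1027/360 719/240 4231/1200 2837/720
  113/40 3187/1000 7031/2000 3059/800
  5443/1800 17947/6000 9863/3000 24331/7200
  5857/2160 20767/7200 19951/7200 3119/1080

Answer: 1027/360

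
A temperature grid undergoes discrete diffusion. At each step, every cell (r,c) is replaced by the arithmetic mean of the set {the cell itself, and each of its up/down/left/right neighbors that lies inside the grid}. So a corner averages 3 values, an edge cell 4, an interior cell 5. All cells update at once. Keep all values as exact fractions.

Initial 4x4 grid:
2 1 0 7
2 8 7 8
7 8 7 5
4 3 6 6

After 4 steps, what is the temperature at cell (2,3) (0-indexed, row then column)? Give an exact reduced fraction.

Answer: 1292209/216000

Derivation:
Step 1: cell (2,3) = 13/2
Step 2: cell (2,3) = 1531/240
Step 3: cell (2,3) = 44227/7200
Step 4: cell (2,3) = 1292209/216000
Full grid after step 4:
  128609/32400 18299/4320 173473/36000 112711/21600
  24103/5400 436349/90000 106827/20000 407531/72000
  137543/27000 970927/180000 130553/22500 1292209/216000
  343609/64800 1201099/216000 1260379/216000 97183/16200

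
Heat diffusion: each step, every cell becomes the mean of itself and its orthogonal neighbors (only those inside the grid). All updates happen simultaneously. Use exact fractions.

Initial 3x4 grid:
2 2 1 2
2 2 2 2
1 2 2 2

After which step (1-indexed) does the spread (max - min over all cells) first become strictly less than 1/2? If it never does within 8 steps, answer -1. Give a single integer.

Answer: 1

Derivation:
Step 1: max=2, min=5/3, spread=1/3
  -> spread < 1/2 first at step 1
Step 2: max=2, min=31/18, spread=5/18
Step 3: max=1381/720, min=1949/1080, spread=49/432
Step 4: max=41231/21600, min=234731/129600, spread=2531/25920
Step 5: max=406609/216000, min=94566911/51840000, spread=3019249/51840000
Step 6: max=36480949/19440000, min=94803289/51840000, spread=297509/6220800
Step 7: max=544514479/291600000, min=342091200791/186624000000, spread=6398065769/186624000000
Step 8: max=21738621049/11664000000, min=1027006535227/559872000000, spread=131578201/4478976000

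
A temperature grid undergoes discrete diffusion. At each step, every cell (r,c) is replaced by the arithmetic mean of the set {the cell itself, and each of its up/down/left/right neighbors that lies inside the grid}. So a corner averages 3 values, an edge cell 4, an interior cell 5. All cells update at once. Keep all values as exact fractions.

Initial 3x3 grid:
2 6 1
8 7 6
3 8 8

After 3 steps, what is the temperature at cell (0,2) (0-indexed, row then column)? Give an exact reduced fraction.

Answer: 1139/216

Derivation:
Step 1: cell (0,2) = 13/3
Step 2: cell (0,2) = 83/18
Step 3: cell (0,2) = 1139/216
Full grid after step 3:
  571/108 907/180 1139/216
  4003/720 1771/300 8171/1440
  1343/216 8921/1440 347/54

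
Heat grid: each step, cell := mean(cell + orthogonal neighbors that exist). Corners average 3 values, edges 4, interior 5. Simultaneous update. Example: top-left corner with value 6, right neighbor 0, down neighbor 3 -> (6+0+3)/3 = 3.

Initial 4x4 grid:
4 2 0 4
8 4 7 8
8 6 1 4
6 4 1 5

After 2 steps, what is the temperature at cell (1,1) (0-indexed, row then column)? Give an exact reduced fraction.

Step 1: cell (1,1) = 27/5
Step 2: cell (1,1) = 9/2
Full grid after step 2:
  79/18 949/240 55/16 13/3
  173/30 9/2 111/25 73/16
  59/10 501/100 393/100 1043/240
  23/4 22/5 53/15 127/36

Answer: 9/2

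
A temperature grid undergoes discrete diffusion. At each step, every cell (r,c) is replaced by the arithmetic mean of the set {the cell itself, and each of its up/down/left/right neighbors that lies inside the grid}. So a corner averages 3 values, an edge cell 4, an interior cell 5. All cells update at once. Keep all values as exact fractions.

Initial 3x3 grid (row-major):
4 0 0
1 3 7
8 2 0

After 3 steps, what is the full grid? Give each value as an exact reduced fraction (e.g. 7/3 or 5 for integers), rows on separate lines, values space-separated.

After step 1:
  5/3 7/4 7/3
  4 13/5 5/2
  11/3 13/4 3
After step 2:
  89/36 167/80 79/36
  179/60 141/50 313/120
  131/36 751/240 35/12
After step 3:
  5431/2160 11489/4800 4961/2160
  10723/3600 8177/3000 18971/7200
  7021/2160 45017/14400 2077/720

Answer: 5431/2160 11489/4800 4961/2160
10723/3600 8177/3000 18971/7200
7021/2160 45017/14400 2077/720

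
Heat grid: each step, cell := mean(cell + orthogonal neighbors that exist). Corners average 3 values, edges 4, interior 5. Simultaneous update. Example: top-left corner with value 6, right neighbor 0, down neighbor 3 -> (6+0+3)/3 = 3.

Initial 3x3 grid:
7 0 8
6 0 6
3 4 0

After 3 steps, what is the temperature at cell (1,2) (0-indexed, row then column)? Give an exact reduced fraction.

Answer: 8249/2400

Derivation:
Step 1: cell (1,2) = 7/2
Step 2: cell (1,2) = 147/40
Step 3: cell (1,2) = 8249/2400
Full grid after step 3:
  8627/2160 6091/1600 8377/2160
  821/225 5407/1500 8249/2400
  7547/2160 45419/14400 6977/2160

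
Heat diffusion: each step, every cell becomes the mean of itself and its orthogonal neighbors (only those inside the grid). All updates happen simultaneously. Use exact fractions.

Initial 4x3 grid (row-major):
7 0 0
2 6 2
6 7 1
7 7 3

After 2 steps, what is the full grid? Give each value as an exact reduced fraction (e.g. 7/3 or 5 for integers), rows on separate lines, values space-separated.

Answer: 23/6 619/240 37/18
343/80 391/100 287/120
1369/240 471/100 437/120
109/18 163/30 155/36

Derivation:
After step 1:
  3 13/4 2/3
  21/4 17/5 9/4
  11/2 27/5 13/4
  20/3 6 11/3
After step 2:
  23/6 619/240 37/18
  343/80 391/100 287/120
  1369/240 471/100 437/120
  109/18 163/30 155/36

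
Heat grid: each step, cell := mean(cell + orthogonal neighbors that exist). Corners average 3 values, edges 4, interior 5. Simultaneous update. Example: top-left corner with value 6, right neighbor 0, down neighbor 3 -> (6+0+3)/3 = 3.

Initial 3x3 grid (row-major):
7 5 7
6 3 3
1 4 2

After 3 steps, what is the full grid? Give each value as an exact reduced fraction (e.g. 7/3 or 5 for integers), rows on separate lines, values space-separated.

After step 1:
  6 11/2 5
  17/4 21/5 15/4
  11/3 5/2 3
After step 2:
  21/4 207/40 19/4
  1087/240 101/25 319/80
  125/36 401/120 37/12
After step 3:
  3589/720 3843/800 371/80
  62249/14400 3161/750 19033/4800
  8167/2160 25087/7200 833/240

Answer: 3589/720 3843/800 371/80
62249/14400 3161/750 19033/4800
8167/2160 25087/7200 833/240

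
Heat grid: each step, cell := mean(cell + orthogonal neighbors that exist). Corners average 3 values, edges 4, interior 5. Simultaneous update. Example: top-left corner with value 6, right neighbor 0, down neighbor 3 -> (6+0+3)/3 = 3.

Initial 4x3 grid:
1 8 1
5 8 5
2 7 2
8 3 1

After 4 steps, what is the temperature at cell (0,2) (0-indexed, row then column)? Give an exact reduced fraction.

Step 1: cell (0,2) = 14/3
Step 2: cell (0,2) = 79/18
Step 3: cell (0,2) = 10261/2160
Step 4: cell (0,2) = 29683/6480
Full grid after step 4:
  61571/12960 415673/86400 29683/6480
  52541/10800 20687/4500 197039/43200
  9923/2160 326777/72000 1321/320
  117857/25920 144353/34560 34969/8640

Answer: 29683/6480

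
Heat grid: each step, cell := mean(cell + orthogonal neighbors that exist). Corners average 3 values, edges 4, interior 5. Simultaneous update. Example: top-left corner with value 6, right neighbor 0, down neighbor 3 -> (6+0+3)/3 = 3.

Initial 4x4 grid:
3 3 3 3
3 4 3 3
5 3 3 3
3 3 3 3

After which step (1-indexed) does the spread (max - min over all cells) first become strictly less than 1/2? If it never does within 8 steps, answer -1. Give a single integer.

Step 1: max=15/4, min=3, spread=3/4
Step 2: max=871/240, min=3, spread=151/240
Step 3: max=7441/2160, min=3, spread=961/2160
  -> spread < 1/2 first at step 3
Step 4: max=736531/216000, min=2437/800, spread=78541/216000
Step 5: max=6522121/1944000, min=33187/10800, spread=548461/1944000
Step 6: max=647350741/194400000, min=417599/135000, spread=46008181/194400000
Step 7: max=5781418681/1749600000, min=1007581553/324000000, spread=851195737/4374000000
Step 8: max=575244946561/174960000000, min=1899048059/607500000, spread=28319105569/174960000000

Answer: 3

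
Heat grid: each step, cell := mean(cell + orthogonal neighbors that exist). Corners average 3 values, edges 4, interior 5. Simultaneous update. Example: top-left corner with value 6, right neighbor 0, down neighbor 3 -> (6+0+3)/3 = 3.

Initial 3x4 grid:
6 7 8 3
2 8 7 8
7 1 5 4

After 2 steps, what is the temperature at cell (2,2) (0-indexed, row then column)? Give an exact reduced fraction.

Answer: 671/120

Derivation:
Step 1: cell (2,2) = 17/4
Step 2: cell (2,2) = 671/120
Full grid after step 2:
  6 47/8 811/120 217/36
  229/48 609/100 141/25 247/40
  43/9 107/24 671/120 185/36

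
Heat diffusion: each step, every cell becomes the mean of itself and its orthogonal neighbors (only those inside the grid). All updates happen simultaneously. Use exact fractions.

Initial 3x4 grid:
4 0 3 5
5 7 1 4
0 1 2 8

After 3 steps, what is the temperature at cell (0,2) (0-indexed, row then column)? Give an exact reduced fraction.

Step 1: cell (0,2) = 9/4
Step 2: cell (0,2) = 263/80
Step 3: cell (0,2) = 7769/2400
Full grid after step 3:
  249/80 2583/800 7769/2400 881/240
  3757/1200 5937/2000 20701/6000 26947/7200
  1003/360 301/100 11891/3600 1043/270

Answer: 7769/2400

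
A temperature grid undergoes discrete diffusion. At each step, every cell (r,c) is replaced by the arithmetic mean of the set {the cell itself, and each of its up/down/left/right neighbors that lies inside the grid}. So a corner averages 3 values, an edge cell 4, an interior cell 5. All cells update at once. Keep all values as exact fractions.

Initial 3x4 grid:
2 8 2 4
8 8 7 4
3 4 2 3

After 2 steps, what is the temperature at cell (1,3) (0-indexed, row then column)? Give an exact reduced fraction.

Step 1: cell (1,3) = 9/2
Step 2: cell (1,3) = 463/120
Full grid after step 2:
  65/12 93/16 1091/240 157/36
  93/16 261/50 507/100 463/120
  29/6 81/16 317/80 23/6

Answer: 463/120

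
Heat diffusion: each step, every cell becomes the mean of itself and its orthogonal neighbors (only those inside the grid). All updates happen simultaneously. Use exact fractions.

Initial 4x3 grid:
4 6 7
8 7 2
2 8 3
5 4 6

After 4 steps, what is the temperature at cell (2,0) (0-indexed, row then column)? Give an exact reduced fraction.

Answer: 13907/2700

Derivation:
Step 1: cell (2,0) = 23/4
Step 2: cell (2,0) = 73/15
Step 3: cell (2,0) = 3811/720
Step 4: cell (2,0) = 13907/2700
Full grid after step 4:
  1343/240 167/30 3859/720
  397/72 10661/2000 95/18
  13907/2700 41439/8000 53803/10800
  131053/25920 31399/6400 128093/25920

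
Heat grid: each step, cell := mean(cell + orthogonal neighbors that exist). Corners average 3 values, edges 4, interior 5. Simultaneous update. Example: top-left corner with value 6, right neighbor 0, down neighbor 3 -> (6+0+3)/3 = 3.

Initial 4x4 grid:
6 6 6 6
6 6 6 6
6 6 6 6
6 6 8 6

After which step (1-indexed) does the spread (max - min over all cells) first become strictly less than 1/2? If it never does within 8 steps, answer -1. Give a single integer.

Step 1: max=20/3, min=6, spread=2/3
Step 2: max=391/60, min=6, spread=31/60
Step 3: max=3451/540, min=6, spread=211/540
  -> spread < 1/2 first at step 3
Step 4: max=340843/54000, min=6, spread=16843/54000
Step 5: max=3054643/486000, min=27079/4500, spread=130111/486000
Step 6: max=91122367/14580000, min=1627159/270000, spread=3255781/14580000
Step 7: max=2724753691/437400000, min=1631107/270000, spread=82360351/437400000
Step 8: max=81483316891/13122000000, min=294106441/48600000, spread=2074577821/13122000000

Answer: 3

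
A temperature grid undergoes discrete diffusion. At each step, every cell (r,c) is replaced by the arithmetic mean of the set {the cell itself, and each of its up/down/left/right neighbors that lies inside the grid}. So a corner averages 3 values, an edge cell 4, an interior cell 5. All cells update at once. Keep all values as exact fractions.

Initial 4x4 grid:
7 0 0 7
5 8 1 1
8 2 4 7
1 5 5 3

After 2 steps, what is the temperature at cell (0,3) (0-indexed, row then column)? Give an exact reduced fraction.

Step 1: cell (0,3) = 8/3
Step 2: cell (0,3) = 26/9
Full grid after step 2:
  59/12 259/80 673/240 26/9
  91/20 443/100 79/25 793/240
  79/15 393/100 4 331/80
  143/36 527/120 163/40 13/3

Answer: 26/9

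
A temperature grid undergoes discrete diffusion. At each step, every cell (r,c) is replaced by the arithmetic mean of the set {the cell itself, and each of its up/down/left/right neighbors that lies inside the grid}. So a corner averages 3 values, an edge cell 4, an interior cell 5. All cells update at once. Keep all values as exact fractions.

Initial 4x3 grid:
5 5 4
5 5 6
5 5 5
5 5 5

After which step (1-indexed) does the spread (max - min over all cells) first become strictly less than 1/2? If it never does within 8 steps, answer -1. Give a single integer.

Answer: 2

Derivation:
Step 1: max=21/4, min=19/4, spread=1/2
Step 2: max=409/80, min=59/12, spread=47/240
  -> spread < 1/2 first at step 2
Step 3: max=12209/2400, min=23773/4800, spread=43/320
Step 4: max=109289/21600, min=214943/43200, spread=727/8640
Step 5: max=10904531/2160000, min=86283493/17280000, spread=63517/1152000
Step 6: max=98072711/19440000, min=777143963/155520000, spread=297509/6220800
Step 7: max=2938460087/583200000, min=46696915417/9331200000, spread=12737839/373248000
Step 8: max=88114884179/17496000000, min=2803229018603/559872000000, spread=131578201/4478976000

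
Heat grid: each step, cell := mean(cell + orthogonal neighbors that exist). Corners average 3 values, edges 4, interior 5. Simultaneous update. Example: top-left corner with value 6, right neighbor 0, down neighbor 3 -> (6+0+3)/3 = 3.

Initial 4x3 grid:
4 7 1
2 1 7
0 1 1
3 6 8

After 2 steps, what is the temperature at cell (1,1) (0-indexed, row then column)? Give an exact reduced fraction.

Step 1: cell (1,1) = 18/5
Step 2: cell (1,1) = 129/50
Full grid after step 2:
  28/9 971/240 43/12
  671/240 129/50 307/80
  161/80 313/100 271/80
  3 143/40 55/12

Answer: 129/50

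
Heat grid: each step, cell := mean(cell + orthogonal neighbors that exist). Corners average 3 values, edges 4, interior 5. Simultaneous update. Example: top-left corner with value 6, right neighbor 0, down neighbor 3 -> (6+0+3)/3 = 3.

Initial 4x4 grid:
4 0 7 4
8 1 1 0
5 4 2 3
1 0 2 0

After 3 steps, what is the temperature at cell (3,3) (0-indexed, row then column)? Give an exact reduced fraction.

Answer: 871/540

Derivation:
Step 1: cell (3,3) = 5/3
Step 2: cell (3,3) = 47/36
Step 3: cell (3,3) = 871/540
Full grid after step 3:
  659/180 649/200 5191/1800 5857/2160
  2117/600 769/250 15067/6000 17059/7200
  641/200 1019/400 319/150 523/288
  631/240 5407/2400 2393/1440 871/540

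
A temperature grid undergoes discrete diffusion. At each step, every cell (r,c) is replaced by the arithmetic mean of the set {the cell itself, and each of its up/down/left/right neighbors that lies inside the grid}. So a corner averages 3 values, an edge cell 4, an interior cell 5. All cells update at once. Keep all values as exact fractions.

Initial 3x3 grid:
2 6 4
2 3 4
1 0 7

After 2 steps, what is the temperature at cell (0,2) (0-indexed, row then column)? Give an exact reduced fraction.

Step 1: cell (0,2) = 14/3
Step 2: cell (0,2) = 155/36
Full grid after step 2:
  109/36 59/16 155/36
  7/3 16/5 95/24
  23/12 125/48 131/36

Answer: 155/36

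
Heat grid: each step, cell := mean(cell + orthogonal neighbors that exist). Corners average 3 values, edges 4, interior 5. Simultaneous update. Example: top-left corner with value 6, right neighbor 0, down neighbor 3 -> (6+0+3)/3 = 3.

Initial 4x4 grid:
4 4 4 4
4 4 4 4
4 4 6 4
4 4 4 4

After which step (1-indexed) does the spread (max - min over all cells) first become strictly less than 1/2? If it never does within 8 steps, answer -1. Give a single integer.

Step 1: max=9/2, min=4, spread=1/2
Step 2: max=111/25, min=4, spread=11/25
  -> spread < 1/2 first at step 2
Step 3: max=5167/1200, min=4, spread=367/1200
Step 4: max=23171/5400, min=1213/300, spread=1337/5400
Step 5: max=689669/162000, min=36469/9000, spread=33227/162000
Step 6: max=20654327/4860000, min=220049/54000, spread=849917/4860000
Step 7: max=616914347/145800000, min=3308533/810000, spread=21378407/145800000
Step 8: max=18462462371/4374000000, min=995688343/243000000, spread=540072197/4374000000

Answer: 2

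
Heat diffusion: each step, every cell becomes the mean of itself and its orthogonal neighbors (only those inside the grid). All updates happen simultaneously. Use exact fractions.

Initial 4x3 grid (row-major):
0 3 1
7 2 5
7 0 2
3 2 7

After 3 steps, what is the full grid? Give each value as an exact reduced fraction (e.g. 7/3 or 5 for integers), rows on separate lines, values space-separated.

After step 1:
  10/3 3/2 3
  4 17/5 5/2
  17/4 13/5 7/2
  4 3 11/3
After step 2:
  53/18 337/120 7/3
  899/240 14/5 31/10
  297/80 67/20 46/15
  15/4 199/60 61/18
After step 3:
  6839/2160 3919/1440 989/360
  4753/1440 3793/1200 113/40
  1747/480 3899/1200 2323/720
  2587/720 497/144 1759/540

Answer: 6839/2160 3919/1440 989/360
4753/1440 3793/1200 113/40
1747/480 3899/1200 2323/720
2587/720 497/144 1759/540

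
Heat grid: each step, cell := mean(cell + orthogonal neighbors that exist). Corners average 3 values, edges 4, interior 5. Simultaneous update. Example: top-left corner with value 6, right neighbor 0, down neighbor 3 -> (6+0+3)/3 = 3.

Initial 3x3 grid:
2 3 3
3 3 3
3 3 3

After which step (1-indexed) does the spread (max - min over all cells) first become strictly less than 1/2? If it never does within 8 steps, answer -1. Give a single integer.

Step 1: max=3, min=8/3, spread=1/3
  -> spread < 1/2 first at step 1
Step 2: max=3, min=49/18, spread=5/18
Step 3: max=3, min=607/216, spread=41/216
Step 4: max=1069/360, min=36749/12960, spread=347/2592
Step 5: max=10643/3600, min=2225863/777600, spread=2921/31104
Step 6: max=1270517/432000, min=134139461/46656000, spread=24611/373248
Step 7: max=28503259/9720000, min=8079357967/2799360000, spread=207329/4478976
Step 8: max=1516398401/518400000, min=485854847549/167961600000, spread=1746635/53747712

Answer: 1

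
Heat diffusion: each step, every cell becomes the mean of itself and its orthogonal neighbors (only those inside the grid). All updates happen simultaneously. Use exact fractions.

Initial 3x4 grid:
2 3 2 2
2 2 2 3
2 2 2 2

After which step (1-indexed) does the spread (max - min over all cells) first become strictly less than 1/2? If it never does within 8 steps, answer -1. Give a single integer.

Answer: 1

Derivation:
Step 1: max=7/3, min=2, spread=1/3
  -> spread < 1/2 first at step 1
Step 2: max=547/240, min=2, spread=67/240
Step 3: max=4907/2160, min=371/180, spread=91/432
Step 4: max=291523/129600, min=11257/5400, spread=4271/25920
Step 5: max=17380997/7776000, min=25289/12000, spread=39749/311040
Step 6: max=1037018023/466560000, min=5156419/2430000, spread=1879423/18662400
Step 7: max=61945111157/27993600000, min=1244279959/583200000, spread=3551477/44789760
Step 8: max=3703587076063/1679616000000, min=6246151213/2916000000, spread=846431819/13436928000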